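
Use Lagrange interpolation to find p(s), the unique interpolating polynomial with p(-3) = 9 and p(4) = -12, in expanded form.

p(s) = -3s

L_0(s) = (s - 4) / [-7] = -(1/7)s + 4/7
L_1(s) = (s + 3) / [7] = (1/7)s + 3/7
p(s) = 9·L_0 + (-12)·L_1
  9·L_0(s) = -(9/7)s + 36/7
  (-12)·L_1(s) = -(12/7)s - 36/7
Adding term by term: -3s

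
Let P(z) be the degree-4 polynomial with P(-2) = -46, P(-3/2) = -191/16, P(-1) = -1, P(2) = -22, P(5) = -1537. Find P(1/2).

-31/16

Using Newton's divided-difference form:
P[-2,-3/2] = (-191/16 - (-46)) / (-3/2 - (-2)) = 545/8
P[-3/2,-1] = (-1 - (-191/16)) / (-1 - (-3/2)) = 175/8
P[-1,2] = (-22 - (-1)) / (2 - (-1)) = -7
P[2,5] = (-1537 - (-22)) / (5 - 2) = -505
P[-2,-3/2,-1] = (175/8 - 545/8) / (-1 - (-2)) = -185/4
P[-3/2,-1,2] = (-7 - 175/8) / (2 - (-3/2)) = -33/4
P[-1,2,5] = (-505 - (-7)) / (5 - (-1)) = -83
P[-2,-3/2,-1,2] = (-33/4 - (-185/4)) / (2 - (-2)) = 19/2
P[-3/2,-1,2,5] = (-83 - (-33/4)) / (5 - (-3/2)) = -23/2
P[-2,-3/2,-1,2,5] = (-23/2 - 19/2) / (5 - (-2)) = -3
P(1/2) = -46 + (545/8)·(5/2) + (-185/4)·(5/2)·(2) + (19/2)·(5/2)·(2)·(3/2) + (-3)·(5/2)·(2)·(3/2)·(-3/2) = -31/16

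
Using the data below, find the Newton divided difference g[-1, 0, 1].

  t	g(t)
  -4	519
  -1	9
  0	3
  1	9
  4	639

g[-1,0] = (3 - 9) / (0 - (-1)) = -6
g[0,1] = (9 - 3) / (1 - 0) = 6
g[-1,0,1] = (6 - (-6)) / (1 - (-1)) = 6

6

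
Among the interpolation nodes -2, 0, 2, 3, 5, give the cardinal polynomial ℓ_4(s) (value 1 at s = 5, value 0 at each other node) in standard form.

ℓ_4(s) = (s + 2)s(s - 2)(s - 3) / [(7)·(5)·(3)·(2)]
       = (s^4 - 3s^3 - 4s^2 + 12s) / (210)

ℓ_4(s) = (1/210)s^4 - (1/70)s^3 - (2/105)s^2 + (2/35)s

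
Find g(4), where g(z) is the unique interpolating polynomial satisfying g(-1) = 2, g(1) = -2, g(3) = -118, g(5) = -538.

-278

Using Newton's divided-difference form:
g[-1,1] = (-2 - 2) / (1 - (-1)) = -2
g[1,3] = (-118 - (-2)) / (3 - 1) = -58
g[3,5] = (-538 - (-118)) / (5 - 3) = -210
g[-1,1,3] = (-58 - (-2)) / (3 - (-1)) = -14
g[1,3,5] = (-210 - (-58)) / (5 - 1) = -38
g[-1,1,3,5] = (-38 - (-14)) / (5 - (-1)) = -4
g(4) = 2 + (-2)·(5) + (-14)·(5)·(3) + (-4)·(5)·(3)·(1) = -278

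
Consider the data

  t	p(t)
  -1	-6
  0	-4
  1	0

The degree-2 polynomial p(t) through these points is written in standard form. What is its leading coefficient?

1

L_0(t) = t(t - 1) / [2] = (1/2)t^2 - (1/2)t
L_1(t) = (t + 1)(t - 1) / [-1] = -t^2 + 1
L_2(t) = (t + 1)t / [2] = (1/2)t^2 + (1/2)t
p(t) = (-6)·L_0 + (-4)·L_1 + 0·L_2
Only the coefficient of t^2 is needed; take it from each L_i and combine:
(-6)·(1/2) + (-4)·(-1) + 0·(1/2) = 1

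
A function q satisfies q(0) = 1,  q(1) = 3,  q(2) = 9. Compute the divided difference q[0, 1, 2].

q[0,1] = (3 - 1) / (1 - 0) = 2
q[1,2] = (9 - 3) / (2 - 1) = 6
q[0,1,2] = (6 - 2) / (2 - 0) = 2

2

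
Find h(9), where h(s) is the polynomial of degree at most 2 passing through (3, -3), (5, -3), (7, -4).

-6

Using Newton's divided-difference form:
h[3,5] = (-3 - (-3)) / (5 - 3) = 0
h[5,7] = (-4 - (-3)) / (7 - 5) = -1/2
h[3,5,7] = (-1/2 - 0) / (7 - 3) = -1/8
h(9) = -3 + 0·(6) + (-1/8)·(6)·(4) = -6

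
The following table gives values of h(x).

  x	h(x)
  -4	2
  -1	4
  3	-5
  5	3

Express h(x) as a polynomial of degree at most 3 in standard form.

Newton's divided differences:
h[-4,-1] = (4 - 2) / (-1 - (-4)) = 2/3
h[-1,3] = (-5 - 4) / (3 - (-1)) = -9/4
h[3,5] = (3 - (-5)) / (5 - 3) = 4
h[-4,-1,3] = (-9/4 - 2/3) / (3 - (-4)) = -5/12
h[-1,3,5] = (4 - (-9/4)) / (5 - (-1)) = 25/24
h[-4,-1,3,5] = (25/24 - (-5/12)) / (5 - (-4)) = 35/216
h(x) = 2 + (2/3)·(x + 4) + (-5/12)·(x + 4)(x + 1) + (35/216)·(x + 4)(x + 1)(x - 3)
Expanding: h(x) = (35/216)x^3 - (5/54)x^2 - (691/216)x + 19/18

h(x) = (35/216)x^3 - (5/54)x^2 - (691/216)x + 19/18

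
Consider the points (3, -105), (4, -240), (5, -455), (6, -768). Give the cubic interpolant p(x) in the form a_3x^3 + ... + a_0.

Newton's divided differences:
p[3,4] = (-240 - (-105)) / (4 - 3) = -135
p[4,5] = (-455 - (-240)) / (5 - 4) = -215
p[5,6] = (-768 - (-455)) / (6 - 5) = -313
p[3,4,5] = (-215 - (-135)) / (5 - 3) = -40
p[4,5,6] = (-313 - (-215)) / (6 - 4) = -49
p[3,4,5,6] = (-49 - (-40)) / (6 - 3) = -3
p(x) = -105 + (-135)·(x - 3) + (-40)·(x - 3)(x - 4) + (-3)·(x - 3)(x - 4)(x - 5)
Expanding: p(x) = -3x^3 - 4x^2 + 4x

p(x) = -3x^3 - 4x^2 + 4x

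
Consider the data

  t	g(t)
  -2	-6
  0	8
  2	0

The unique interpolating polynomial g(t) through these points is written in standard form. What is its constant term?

L_0(t) = t(t - 2) / [8] = (1/8)t^2 - (1/4)t
L_1(t) = (t + 2)(t - 2) / [-4] = -(1/4)t^2 + 1
L_2(t) = (t + 2)t / [8] = (1/8)t^2 + (1/4)t
g(t) = (-6)·L_0 + 8·L_1 + 0·L_2
Only the constant term is needed; take it from each L_i and combine:
(-6)·(0) + 8·(1) + 0·(0) = 8

8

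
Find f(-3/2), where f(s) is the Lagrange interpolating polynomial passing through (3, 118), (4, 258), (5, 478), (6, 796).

-37/8

Evaluate each Lagrange basis at s = -3/2:
L_0(-3/2) = (-11/2)·(-13/2)·(-15/2)/[(-1)·(-2)·(-3)] = 715/16
L_1(-3/2) = (-9/2)·(-13/2)·(-15/2)/[(1)·(-1)·(-2)] = -1755/16
L_2(-3/2) = (-9/2)·(-11/2)·(-15/2)/[(2)·(1)·(-1)] = 1485/16
L_3(-3/2) = (-9/2)·(-11/2)·(-13/2)/[(3)·(2)·(1)] = -429/16
Sum: 118·(715/16) + 258·(-1755/16) + 478·(1485/16) + 796·(-429/16) = -37/8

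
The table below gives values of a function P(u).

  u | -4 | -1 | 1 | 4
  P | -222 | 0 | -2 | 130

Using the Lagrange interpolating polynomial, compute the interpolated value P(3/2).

-5/8

Evaluate each Lagrange basis at u = 3/2:
L_0(3/2) = (5/2)·(1/2)·(-5/2)/[(-3)·(-5)·(-8)] = 5/192
L_1(3/2) = (11/2)·(1/2)·(-5/2)/[(3)·(-2)·(-5)] = -11/48
L_2(3/2) = (11/2)·(5/2)·(-5/2)/[(5)·(2)·(-3)] = 55/48
L_3(3/2) = (11/2)·(5/2)·(1/2)/[(8)·(5)·(3)] = 11/192
Sum: (-222)·(5/192) + 0 + (-2)·(55/48) + 130·(11/192) = -5/8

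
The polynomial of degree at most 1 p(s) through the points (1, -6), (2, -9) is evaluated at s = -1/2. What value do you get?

-3/2

L_0(-1/2) = (-5/2)/[(-1)] = 5/2
L_1(-1/2) = (-3/2)/[(1)] = -3/2
Sum: (-6)·(5/2) + (-9)·(-3/2) = -3/2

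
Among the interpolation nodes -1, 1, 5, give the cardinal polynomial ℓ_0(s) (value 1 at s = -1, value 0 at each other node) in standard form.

ℓ_0(s) = (1/12)s^2 - (1/2)s + 5/12

ℓ_0(s) = (s - 1)(s - 5) / [(-2)·(-6)]
       = (s^2 - 6s + 5) / (12)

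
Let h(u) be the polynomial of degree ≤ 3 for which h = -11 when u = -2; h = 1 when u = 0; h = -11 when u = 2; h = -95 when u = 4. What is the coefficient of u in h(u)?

Build the Lagrange basis polynomials:
L_0(u) = u(u - 2)(u - 4) / [-48] = -(1/48)u^3 + (1/8)u^2 - (1/6)u
L_1(u) = (u + 2)(u - 2)(u - 4) / [16] = (1/16)u^3 - (1/4)u^2 - (1/4)u + 1
L_2(u) = (u + 2)u(u - 4) / [-16] = -(1/16)u^3 + (1/8)u^2 + (1/2)u
L_3(u) = (u + 2)u(u - 2) / [48] = (1/48)u^3 - (1/12)u
h(u) = (-11)·L_0 + 1·L_1 + (-11)·L_2 + (-95)·L_3
Only the coefficient of u is needed; take it from each L_i and combine:
(-11)·(-1/6) + 1·(-1/4) + (-11)·(1/2) + (-95)·(-1/12) = 4

4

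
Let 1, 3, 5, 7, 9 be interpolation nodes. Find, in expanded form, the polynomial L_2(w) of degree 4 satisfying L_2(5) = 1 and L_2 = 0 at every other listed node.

L_2(w) = (w - 1)(w - 3)(w - 7)(w - 9) / [(4)·(2)·(-2)·(-4)]
       = (w^4 - 20w^3 + 130w^2 - 300w + 189) / (64)

L_2(w) = (1/64)w^4 - (5/16)w^3 + (65/32)w^2 - (75/16)w + 189/64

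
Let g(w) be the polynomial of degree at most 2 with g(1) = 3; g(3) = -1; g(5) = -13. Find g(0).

Evaluate each Lagrange basis at w = 0:
L_0(0) = (-3)·(-5)/[(-2)·(-4)] = 15/8
L_1(0) = (-1)·(-5)/[(2)·(-2)] = -5/4
L_2(0) = (-1)·(-3)/[(4)·(2)] = 3/8
Sum: 3·(15/8) + (-1)·(-5/4) + (-13)·(3/8) = 2

2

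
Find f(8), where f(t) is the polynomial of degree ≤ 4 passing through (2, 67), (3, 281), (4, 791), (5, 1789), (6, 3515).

10351

L_0(8) = (5)·(4)·(3)·(2)/[(-1)·(-2)·(-3)·(-4)] = 5
L_1(8) = (6)·(4)·(3)·(2)/[(1)·(-1)·(-2)·(-3)] = -24
L_2(8) = (6)·(5)·(3)·(2)/[(2)·(1)·(-1)·(-2)] = 45
L_3(8) = (6)·(5)·(4)·(2)/[(3)·(2)·(1)·(-1)] = -40
L_4(8) = (6)·(5)·(4)·(3)/[(4)·(3)·(2)·(1)] = 15
Sum: 67·(5) + 281·(-24) + 791·(45) + 1789·(-40) + 3515·(15) = 10351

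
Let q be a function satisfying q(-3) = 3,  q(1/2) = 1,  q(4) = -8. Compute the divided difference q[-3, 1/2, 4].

-2/7

q[-3,1/2] = (1 - 3) / (1/2 - (-3)) = -4/7
q[1/2,4] = (-8 - 1) / (4 - 1/2) = -18/7
q[-3,1/2,4] = (-18/7 - (-4/7)) / (4 - (-3)) = -2/7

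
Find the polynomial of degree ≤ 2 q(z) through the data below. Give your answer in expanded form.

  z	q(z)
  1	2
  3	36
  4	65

L_0(z) = (z - 3)(z - 4) / [6] = (1/6)z^2 - (7/6)z + 2
L_1(z) = (z - 1)(z - 4) / [-2] = -(1/2)z^2 + (5/2)z - 2
L_2(z) = (z - 1)(z - 3) / [3] = (1/3)z^2 - (4/3)z + 1
q(z) = 2·L_0 + 36·L_1 + 65·L_2
  2·L_0(z) = (1/3)z^2 - (7/3)z + 4
  36·L_1(z) = -18z^2 + 90z - 72
  65·L_2(z) = (65/3)z^2 - (260/3)z + 65
Adding term by term: 4z^2 + z - 3

q(z) = 4z^2 + z - 3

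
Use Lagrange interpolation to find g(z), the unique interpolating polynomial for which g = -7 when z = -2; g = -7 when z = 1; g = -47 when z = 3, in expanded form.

g(z) = -4z^2 - 4z + 1

L_0(z) = (z - 1)(z - 3) / [15] = (1/15)z^2 - (4/15)z + 1/5
L_1(z) = (z + 2)(z - 3) / [-6] = -(1/6)z^2 + (1/6)z + 1
L_2(z) = (z + 2)(z - 1) / [10] = (1/10)z^2 + (1/10)z - 1/5
g(z) = (-7)·L_0 + (-7)·L_1 + (-47)·L_2
  (-7)·L_0(z) = -(7/15)z^2 + (28/15)z - 7/5
  (-7)·L_1(z) = (7/6)z^2 - (7/6)z - 7
  (-47)·L_2(z) = -(47/10)z^2 - (47/10)z + 47/5
Adding term by term: -4z^2 - 4z + 1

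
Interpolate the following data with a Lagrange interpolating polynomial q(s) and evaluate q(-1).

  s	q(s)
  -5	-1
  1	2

1

L_0(-1) = (-2)/[(-6)] = 1/3
L_1(-1) = (4)/[(6)] = 2/3
Sum: (-1)·(1/3) + 2·(2/3) = 1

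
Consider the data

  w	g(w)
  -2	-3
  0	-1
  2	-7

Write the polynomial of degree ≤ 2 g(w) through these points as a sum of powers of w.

L_0(w) = w(w - 2) / [8] = (1/8)w^2 - (1/4)w
L_1(w) = (w + 2)(w - 2) / [-4] = -(1/4)w^2 + 1
L_2(w) = (w + 2)w / [8] = (1/8)w^2 + (1/4)w
g(w) = (-3)·L_0 + (-1)·L_1 + (-7)·L_2
  (-3)·L_0(w) = -(3/8)w^2 + (3/4)w
  (-1)·L_1(w) = (1/4)w^2 - 1
  (-7)·L_2(w) = -(7/8)w^2 - (7/4)w
Adding term by term: -w^2 - w - 1

g(w) = -w^2 - w - 1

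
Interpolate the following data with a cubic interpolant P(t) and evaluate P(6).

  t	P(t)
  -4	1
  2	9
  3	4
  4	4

Using Newton's divided-difference form:
P[-4,2] = (9 - 1) / (2 - (-4)) = 4/3
P[2,3] = (4 - 9) / (3 - 2) = -5
P[3,4] = (4 - 4) / (4 - 3) = 0
P[-4,2,3] = (-5 - 4/3) / (3 - (-4)) = -19/21
P[2,3,4] = (0 - (-5)) / (4 - 2) = 5/2
P[-4,2,3,4] = (5/2 - (-19/21)) / (4 - (-4)) = 143/336
P(6) = 1 + (4/3)·(10) + (-19/21)·(10)·(4) + (143/336)·(10)·(4)·(3) = 409/14

409/14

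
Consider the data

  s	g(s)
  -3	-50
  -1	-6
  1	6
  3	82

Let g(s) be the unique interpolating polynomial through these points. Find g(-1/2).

Evaluate each Lagrange basis at s = -1/2:
L_0(-1/2) = (1/2)·(-3/2)·(-7/2)/[(-2)·(-4)·(-6)] = -7/128
L_1(-1/2) = (5/2)·(-3/2)·(-7/2)/[(2)·(-2)·(-4)] = 105/128
L_2(-1/2) = (5/2)·(1/2)·(-7/2)/[(4)·(2)·(-2)] = 35/128
L_3(-1/2) = (5/2)·(1/2)·(-3/2)/[(6)·(4)·(2)] = -5/128
Sum: (-50)·(-7/128) + (-6)·(105/128) + 6·(35/128) + 82·(-5/128) = -15/4

-15/4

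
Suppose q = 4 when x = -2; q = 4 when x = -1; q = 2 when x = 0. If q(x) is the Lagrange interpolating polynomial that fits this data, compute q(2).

-8

Evaluate each Lagrange basis at x = 2:
L_0(2) = (3)·(2)/[(-1)·(-2)] = 3
L_1(2) = (4)·(2)/[(1)·(-1)] = -8
L_2(2) = (4)·(3)/[(2)·(1)] = 6
Sum: 4·(3) + 4·(-8) + 2·(6) = -8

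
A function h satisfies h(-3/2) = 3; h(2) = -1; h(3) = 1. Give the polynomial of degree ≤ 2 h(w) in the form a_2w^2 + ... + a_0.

h(w) = (44/63)w^2 - (94/63)w - 17/21

Build the Lagrange basis polynomials:
L_0(w) = (w - 2)(w - 3) / [63/4] = (4/63)w^2 - (20/63)w + 8/21
L_1(w) = (w + 3/2)(w - 3) / [-7/2] = -(2/7)w^2 + (3/7)w + 9/7
L_2(w) = (w + 3/2)(w - 2) / [9/2] = (2/9)w^2 - (1/9)w - 2/3
h(w) = 3·L_0 + (-1)·L_1 + 1·L_2
  3·L_0(w) = (4/21)w^2 - (20/21)w + 8/7
  (-1)·L_1(w) = (2/7)w^2 - (3/7)w - 9/7
  1·L_2(w) = (2/9)w^2 - (1/9)w - 2/3
Adding term by term: (44/63)w^2 - (94/63)w - 17/21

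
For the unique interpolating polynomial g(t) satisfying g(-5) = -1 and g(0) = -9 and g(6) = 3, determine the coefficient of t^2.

Build the Lagrange basis polynomials:
L_0(t) = t(t - 6) / [55] = (1/55)t^2 - (6/55)t
L_1(t) = (t + 5)(t - 6) / [-30] = -(1/30)t^2 + (1/30)t + 1
L_2(t) = (t + 5)t / [66] = (1/66)t^2 + (5/66)t
g(t) = (-1)·L_0 + (-9)·L_1 + 3·L_2
Only the coefficient of t^2 is needed; take it from each L_i and combine:
(-1)·(1/55) + (-9)·(-1/30) + 3·(1/66) = 18/55

18/55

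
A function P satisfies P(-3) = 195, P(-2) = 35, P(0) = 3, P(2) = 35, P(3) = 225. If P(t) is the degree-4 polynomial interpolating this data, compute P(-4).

L_0(-4) = (-2)·(-4)·(-6)·(-7)/[(-1)·(-3)·(-5)·(-6)] = 56/15
L_1(-4) = (-1)·(-4)·(-6)·(-7)/[(1)·(-2)·(-4)·(-5)] = -21/5
L_2(-4) = (-1)·(-2)·(-6)·(-7)/[(3)·(2)·(-2)·(-3)] = 7/3
L_3(-4) = (-1)·(-2)·(-4)·(-7)/[(5)·(4)·(2)·(-1)] = -7/5
L_4(-4) = (-1)·(-2)·(-4)·(-6)/[(6)·(5)·(3)·(1)] = 8/15
Sum: 195·(56/15) + 35·(-21/5) + 3·(7/3) + 35·(-7/5) + 225·(8/15) = 659

659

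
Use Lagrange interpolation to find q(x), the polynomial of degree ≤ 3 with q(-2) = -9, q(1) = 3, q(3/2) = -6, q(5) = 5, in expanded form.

Build the Lagrange basis polynomials:
L_0(x) = (x - 1)(x - 3/2)(x - 5) / [-147/2] = -(2/147)x^3 + (5/49)x^2 - (4/21)x + 5/49
L_1(x) = (x + 2)(x - 3/2)(x - 5) / [6] = (1/6)x^3 - (3/4)x^2 - (11/12)x + 5/2
L_2(x) = (x + 2)(x - 1)(x - 5) / [-49/8] = -(8/49)x^3 + (32/49)x^2 + (8/7)x - 80/49
L_3(x) = (x + 2)(x - 1)(x - 3/2) / [98] = (1/98)x^3 - (1/196)x^2 - (1/28)x + 3/98
q(x) = (-9)·L_0 + 3·L_1 + (-6)·L_2 + 5·L_3
  (-9)·L_0(x) = (6/49)x^3 - (45/49)x^2 + (12/7)x - 45/49
  3·L_1(x) = (1/2)x^3 - (9/4)x^2 - (11/4)x + 15/2
  (-6)·L_2(x) = (48/49)x^3 - (192/49)x^2 - (48/7)x + 480/49
  5·L_3(x) = (5/98)x^3 - (5/196)x^2 - (5/28)x + 15/98
Adding term by term: (81/49)x^3 - (697/98)x^2 - (113/14)x + 810/49

q(x) = (81/49)x^3 - (697/98)x^2 - (113/14)x + 810/49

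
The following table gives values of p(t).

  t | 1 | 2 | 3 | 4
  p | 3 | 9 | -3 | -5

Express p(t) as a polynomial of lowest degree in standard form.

Build the Lagrange basis polynomials:
L_0(t) = (t - 2)(t - 3)(t - 4) / [-6] = -(1/6)t^3 + (3/2)t^2 - (13/3)t + 4
L_1(t) = (t - 1)(t - 3)(t - 4) / [2] = (1/2)t^3 - 4t^2 + (19/2)t - 6
L_2(t) = (t - 1)(t - 2)(t - 4) / [-2] = -(1/2)t^3 + (7/2)t^2 - 7t + 4
L_3(t) = (t - 1)(t - 2)(t - 3) / [6] = (1/6)t^3 - t^2 + (11/6)t - 1
p(t) = 3·L_0 + 9·L_1 + (-3)·L_2 + (-5)·L_3
  3·L_0(t) = -(1/2)t^3 + (9/2)t^2 - 13t + 12
  9·L_1(t) = (9/2)t^3 - 36t^2 + (171/2)t - 54
  (-3)·L_2(t) = (3/2)t^3 - (21/2)t^2 + 21t - 12
  (-5)·L_3(t) = -(5/6)t^3 + 5t^2 - (55/6)t + 5
Adding term by term: (14/3)t^3 - 37t^2 + (253/3)t - 49

p(t) = (14/3)t^3 - 37t^2 + (253/3)t - 49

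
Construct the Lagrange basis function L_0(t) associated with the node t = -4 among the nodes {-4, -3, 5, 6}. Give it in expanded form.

L_0(t) = (t + 3)(t - 5)(t - 6) / [(-1)·(-9)·(-10)]
       = (t^3 - 8t^2 - 3t + 90) / (-90)

L_0(t) = -(1/90)t^3 + (4/45)t^2 + (1/30)t - 1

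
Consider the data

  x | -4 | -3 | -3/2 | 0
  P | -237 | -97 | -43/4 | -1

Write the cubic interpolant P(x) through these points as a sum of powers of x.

P(x) = 4x^3 + x^2 - x - 1

Newton's divided differences:
P[-4,-3] = (-97 - (-237)) / (-3 - (-4)) = 140
P[-3,-3/2] = (-43/4 - (-97)) / (-3/2 - (-3)) = 115/2
P[-3/2,0] = (-1 - (-43/4)) / (0 - (-3/2)) = 13/2
P[-4,-3,-3/2] = (115/2 - 140) / (-3/2 - (-4)) = -33
P[-3,-3/2,0] = (13/2 - 115/2) / (0 - (-3)) = -17
P[-4,-3,-3/2,0] = (-17 - (-33)) / (0 - (-4)) = 4
P(x) = -237 + 140·(x + 4) + (-33)·(x + 4)(x + 3) + 4·(x + 4)(x + 3)(x + 3/2)
Expanding: P(x) = 4x^3 + x^2 - x - 1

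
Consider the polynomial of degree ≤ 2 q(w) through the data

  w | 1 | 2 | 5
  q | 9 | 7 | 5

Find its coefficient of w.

-3

L_0(w) = (w - 2)(w - 5) / [4] = (1/4)w^2 - (7/4)w + 5/2
L_1(w) = (w - 1)(w - 5) / [-3] = -(1/3)w^2 + 2w - 5/3
L_2(w) = (w - 1)(w - 2) / [12] = (1/12)w^2 - (1/4)w + 1/6
q(w) = 9·L_0 + 7·L_1 + 5·L_2
Only the coefficient of w is needed; take it from each L_i and combine:
9·(-7/4) + 7·(2) + 5·(-1/4) = -3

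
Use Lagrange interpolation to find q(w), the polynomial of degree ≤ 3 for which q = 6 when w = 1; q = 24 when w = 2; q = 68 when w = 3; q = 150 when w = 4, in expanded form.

q(w) = 2w^3 + w^2 + w + 2

Build the Lagrange basis polynomials:
L_0(w) = (w - 2)(w - 3)(w - 4) / [-6] = -(1/6)w^3 + (3/2)w^2 - (13/3)w + 4
L_1(w) = (w - 1)(w - 3)(w - 4) / [2] = (1/2)w^3 - 4w^2 + (19/2)w - 6
L_2(w) = (w - 1)(w - 2)(w - 4) / [-2] = -(1/2)w^3 + (7/2)w^2 - 7w + 4
L_3(w) = (w - 1)(w - 2)(w - 3) / [6] = (1/6)w^3 - w^2 + (11/6)w - 1
q(w) = 6·L_0 + 24·L_1 + 68·L_2 + 150·L_3
  6·L_0(w) = -w^3 + 9w^2 - 26w + 24
  24·L_1(w) = 12w^3 - 96w^2 + 228w - 144
  68·L_2(w) = -34w^3 + 238w^2 - 476w + 272
  150·L_3(w) = 25w^3 - 150w^2 + 275w - 150
Adding term by term: 2w^3 + w^2 + w + 2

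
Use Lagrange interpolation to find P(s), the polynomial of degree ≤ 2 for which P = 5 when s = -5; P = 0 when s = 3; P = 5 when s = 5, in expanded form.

L_0(s) = (s - 3)(s - 5) / [80] = (1/80)s^2 - (1/10)s + 3/16
L_1(s) = (s + 5)(s - 5) / [-16] = -(1/16)s^2 + 25/16
L_2(s) = (s + 5)(s - 3) / [20] = (1/20)s^2 + (1/10)s - 3/4
P(s) = 5·L_0 + 0·L_1 + 5·L_2
  5·L_0(s) = (1/16)s^2 - (1/2)s + 15/16
  0·L_1(s) = 0
  5·L_2(s) = (1/4)s^2 + (1/2)s - 15/4
Adding term by term: (5/16)s^2 - 45/16

P(s) = (5/16)s^2 - 45/16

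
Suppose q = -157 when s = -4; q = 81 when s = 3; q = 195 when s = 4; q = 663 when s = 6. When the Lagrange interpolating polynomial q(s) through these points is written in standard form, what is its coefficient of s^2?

L_0(s) = (s - 3)(s - 4)(s - 6) / [-560] = -(1/560)s^3 + (13/560)s^2 - (27/280)s + 9/70
L_1(s) = (s + 4)(s - 4)(s - 6) / [21] = (1/21)s^3 - (2/7)s^2 - (16/21)s + 32/7
L_2(s) = (s + 4)(s - 3)(s - 6) / [-16] = -(1/16)s^3 + (5/16)s^2 + (9/8)s - 9/2
L_3(s) = (s + 4)(s - 3)(s - 4) / [60] = (1/60)s^3 - (1/20)s^2 - (4/15)s + 4/5
q(s) = (-157)·L_0 + 81·L_1 + 195·L_2 + 663·L_3
Only the coefficient of s^2 is needed; take it from each L_i and combine:
(-157)·(13/560) + 81·(-2/7) + 195·(5/16) + 663·(-1/20) = 1

1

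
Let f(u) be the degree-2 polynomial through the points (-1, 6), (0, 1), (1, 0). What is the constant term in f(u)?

L_0(u) = u(u - 1) / [2] = (1/2)u^2 - (1/2)u
L_1(u) = (u + 1)(u - 1) / [-1] = -u^2 + 1
L_2(u) = (u + 1)u / [2] = (1/2)u^2 + (1/2)u
f(u) = 6·L_0 + 1·L_1 + 0·L_2
Only the constant term is needed; take it from each L_i and combine:
6·(0) + 1·(1) + 0·(0) = 1

1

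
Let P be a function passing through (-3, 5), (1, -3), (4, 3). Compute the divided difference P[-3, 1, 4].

P[-3,1] = (-3 - 5) / (1 - (-3)) = -2
P[1,4] = (3 - (-3)) / (4 - 1) = 2
P[-3,1,4] = (2 - (-2)) / (4 - (-3)) = 4/7

4/7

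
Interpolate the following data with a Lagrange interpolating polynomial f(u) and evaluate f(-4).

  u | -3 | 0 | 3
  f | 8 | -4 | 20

Evaluate each Lagrange basis at u = -4:
L_0(-4) = (-4)·(-7)/[(-3)·(-6)] = 14/9
L_1(-4) = (-1)·(-7)/[(3)·(-3)] = -7/9
L_2(-4) = (-1)·(-4)/[(6)·(3)] = 2/9
Sum: 8·(14/9) + (-4)·(-7/9) + 20·(2/9) = 20

20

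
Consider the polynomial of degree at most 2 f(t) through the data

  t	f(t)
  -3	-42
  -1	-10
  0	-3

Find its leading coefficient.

-3

The leading coefficient equals the top divided difference f[-3,-1,0].
f[-3,-1] = (-10 - (-42)) / (-1 - (-3)) = 16
f[-1,0] = (-3 - (-10)) / (0 - (-1)) = 7
f[-3,-1,0] = (7 - 16) / (0 - (-3)) = -3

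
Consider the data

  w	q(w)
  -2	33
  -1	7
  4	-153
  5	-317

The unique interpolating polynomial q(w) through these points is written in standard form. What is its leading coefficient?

-3

The leading coefficient equals the top divided difference q[-2,-1,4,5].
q[-2,-1] = (7 - 33) / (-1 - (-2)) = -26
q[-1,4] = (-153 - 7) / (4 - (-1)) = -32
q[4,5] = (-317 - (-153)) / (5 - 4) = -164
q[-2,-1,4] = (-32 - (-26)) / (4 - (-2)) = -1
q[-1,4,5] = (-164 - (-32)) / (5 - (-1)) = -22
q[-2,-1,4,5] = (-22 - (-1)) / (5 - (-2)) = -3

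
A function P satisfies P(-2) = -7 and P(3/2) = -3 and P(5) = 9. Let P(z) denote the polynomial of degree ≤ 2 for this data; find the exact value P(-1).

-327/49

Using Newton's divided-difference form:
P[-2,3/2] = (-3 - (-7)) / (3/2 - (-2)) = 8/7
P[3/2,5] = (9 - (-3)) / (5 - 3/2) = 24/7
P[-2,3/2,5] = (24/7 - 8/7) / (5 - (-2)) = 16/49
P(-1) = -7 + (8/7)·(1) + (16/49)·(1)·(-5/2) = -327/49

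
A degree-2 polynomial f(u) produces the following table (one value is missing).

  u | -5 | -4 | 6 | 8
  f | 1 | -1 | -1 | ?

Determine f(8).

The 3 known values determine f uniquely (degree ≤ 2).
L_0(8) = (12)·(2)/[(-1)·(-11)] = 24/11
L_1(8) = (13)·(2)/[(1)·(-10)] = -13/5
L_2(8) = (13)·(12)/[(11)·(10)] = 78/55
Sum: 1·(24/11) + (-1)·(-13/5) + (-1)·(78/55) = 37/11

37/11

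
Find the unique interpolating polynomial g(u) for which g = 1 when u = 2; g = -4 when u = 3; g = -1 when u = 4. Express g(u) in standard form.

g(u) = 4u^2 - 25u + 35

L_0(u) = (u - 3)(u - 4) / [2] = (1/2)u^2 - (7/2)u + 6
L_1(u) = (u - 2)(u - 4) / [-1] = -u^2 + 6u - 8
L_2(u) = (u - 2)(u - 3) / [2] = (1/2)u^2 - (5/2)u + 3
g(u) = 1·L_0 + (-4)·L_1 + (-1)·L_2
  1·L_0(u) = (1/2)u^2 - (7/2)u + 6
  (-4)·L_1(u) = 4u^2 - 24u + 32
  (-1)·L_2(u) = -(1/2)u^2 + (5/2)u - 3
Adding term by term: 4u^2 - 25u + 35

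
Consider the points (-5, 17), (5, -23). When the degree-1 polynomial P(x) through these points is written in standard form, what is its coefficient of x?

L_0(x) = (x - 5) / [-10] = -(1/10)x + 1/2
L_1(x) = (x + 5) / [10] = (1/10)x + 1/2
P(x) = 17·L_0 + (-23)·L_1
Only the coefficient of x is needed; take it from each L_i and combine:
17·(-1/10) + (-23)·(1/10) = -4

-4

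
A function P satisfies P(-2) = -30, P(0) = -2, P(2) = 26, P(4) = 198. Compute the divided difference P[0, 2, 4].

18

P[0,2] = (26 - (-2)) / (2 - 0) = 14
P[2,4] = (198 - 26) / (4 - 2) = 86
P[0,2,4] = (86 - 14) / (4 - 0) = 18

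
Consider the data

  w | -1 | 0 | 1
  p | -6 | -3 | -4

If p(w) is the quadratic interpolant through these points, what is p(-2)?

-13

L_0(-2) = (-2)·(-3)/[(-1)·(-2)] = 3
L_1(-2) = (-1)·(-3)/[(1)·(-1)] = -3
L_2(-2) = (-1)·(-2)/[(2)·(1)] = 1
Sum: (-6)·(3) + (-3)·(-3) + (-4)·(1) = -13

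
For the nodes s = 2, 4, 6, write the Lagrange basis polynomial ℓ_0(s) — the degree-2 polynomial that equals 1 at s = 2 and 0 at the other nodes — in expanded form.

ℓ_0(s) = (s - 4)(s - 6) / [(-2)·(-4)]
       = (s^2 - 10s + 24) / (8)

ℓ_0(s) = (1/8)s^2 - (5/4)s + 3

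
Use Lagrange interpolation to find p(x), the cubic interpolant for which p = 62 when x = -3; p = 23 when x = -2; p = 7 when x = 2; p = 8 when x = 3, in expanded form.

Build the Lagrange basis polynomials:
L_0(x) = (x + 2)(x - 2)(x - 3) / [-30] = -(1/30)x^3 + (1/10)x^2 + (2/15)x - 2/5
L_1(x) = (x + 3)(x - 2)(x - 3) / [20] = (1/20)x^3 - (1/10)x^2 - (9/20)x + 9/10
L_2(x) = (x + 3)(x + 2)(x - 3) / [-20] = -(1/20)x^3 - (1/10)x^2 + (9/20)x + 9/10
L_3(x) = (x + 3)(x + 2)(x - 2) / [30] = (1/30)x^3 + (1/10)x^2 - (2/15)x - 2/5
p(x) = 62·L_0 + 23·L_1 + 7·L_2 + 8·L_3
  62·L_0(x) = -(31/15)x^3 + (31/5)x^2 + (124/15)x - 124/5
  23·L_1(x) = (23/20)x^3 - (23/10)x^2 - (207/20)x + 207/10
  7·L_2(x) = -(7/20)x^3 - (7/10)x^2 + (63/20)x + 63/10
  8·L_3(x) = (4/15)x^3 + (4/5)x^2 - (16/15)x - 16/5
Adding term by term: -x^3 + 4x^2 - 1

p(x) = -x^3 + 4x^2 - 1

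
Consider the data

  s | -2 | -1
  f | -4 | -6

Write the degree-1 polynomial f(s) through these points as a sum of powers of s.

Build the Lagrange basis polynomials:
L_0(s) = (s + 1) / [-1] = -s - 1
L_1(s) = (s + 2) / [1] = s + 2
f(s) = (-4)·L_0 + (-6)·L_1
  (-4)·L_0(s) = 4s + 4
  (-6)·L_1(s) = -6s - 12
Adding term by term: -2s - 8

f(s) = -2s - 8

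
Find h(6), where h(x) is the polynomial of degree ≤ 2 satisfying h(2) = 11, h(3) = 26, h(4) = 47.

Evaluate each Lagrange basis at x = 6:
L_0(6) = (3)·(2)/[(-1)·(-2)] = 3
L_1(6) = (4)·(2)/[(1)·(-1)] = -8
L_2(6) = (4)·(3)/[(2)·(1)] = 6
Sum: 11·(3) + 26·(-8) + 47·(6) = 107

107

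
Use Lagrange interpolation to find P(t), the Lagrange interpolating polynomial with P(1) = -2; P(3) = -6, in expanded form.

Build the Lagrange basis polynomials:
L_0(t) = (t - 3) / [-2] = -(1/2)t + 3/2
L_1(t) = (t - 1) / [2] = (1/2)t - 1/2
P(t) = (-2)·L_0 + (-6)·L_1
  (-2)·L_0(t) = t - 3
  (-6)·L_1(t) = -3t + 3
Adding term by term: -2t

P(t) = -2t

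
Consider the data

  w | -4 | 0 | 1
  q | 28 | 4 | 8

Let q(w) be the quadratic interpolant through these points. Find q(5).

64

Evaluate each Lagrange basis at w = 5:
L_0(5) = (5)·(4)/[(-4)·(-5)] = 1
L_1(5) = (9)·(4)/[(4)·(-1)] = -9
L_2(5) = (9)·(5)/[(5)·(1)] = 9
Sum: 28·(1) + 4·(-9) + 8·(9) = 64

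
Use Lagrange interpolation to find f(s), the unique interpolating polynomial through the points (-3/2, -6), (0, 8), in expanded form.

f(s) = (28/3)s + 8

Build the Lagrange basis polynomials:
L_0(s) = s / [-3/2] = -(2/3)s
L_1(s) = (s + 3/2) / [3/2] = (2/3)s + 1
f(s) = (-6)·L_0 + 8·L_1
  (-6)·L_0(s) = 4s
  8·L_1(s) = (16/3)s + 8
Adding term by term: (28/3)s + 8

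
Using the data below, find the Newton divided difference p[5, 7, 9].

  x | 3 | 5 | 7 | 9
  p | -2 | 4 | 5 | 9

3/8

p[5,7] = (5 - 4) / (7 - 5) = 1/2
p[7,9] = (9 - 5) / (9 - 7) = 2
p[5,7,9] = (2 - 1/2) / (9 - 5) = 3/8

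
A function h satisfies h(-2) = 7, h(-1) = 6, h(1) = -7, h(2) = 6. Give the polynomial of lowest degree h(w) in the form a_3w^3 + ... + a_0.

h(w) = (25/12)w^3 + (7/3)w^2 - (103/12)w - 17/6

L_0(w) = (w + 1)(w - 1)(w - 2) / [-12] = -(1/12)w^3 + (1/6)w^2 + (1/12)w - 1/6
L_1(w) = (w + 2)(w - 1)(w - 2) / [6] = (1/6)w^3 - (1/6)w^2 - (2/3)w + 2/3
L_2(w) = (w + 2)(w + 1)(w - 2) / [-6] = -(1/6)w^3 - (1/6)w^2 + (2/3)w + 2/3
L_3(w) = (w + 2)(w + 1)(w - 1) / [12] = (1/12)w^3 + (1/6)w^2 - (1/12)w - 1/6
h(w) = 7·L_0 + 6·L_1 + (-7)·L_2 + 6·L_3
  7·L_0(w) = -(7/12)w^3 + (7/6)w^2 + (7/12)w - 7/6
  6·L_1(w) = w^3 - w^2 - 4w + 4
  (-7)·L_2(w) = (7/6)w^3 + (7/6)w^2 - (14/3)w - 14/3
  6·L_3(w) = (1/2)w^3 + w^2 - (1/2)w - 1
Adding term by term: (25/12)w^3 + (7/3)w^2 - (103/12)w - 17/6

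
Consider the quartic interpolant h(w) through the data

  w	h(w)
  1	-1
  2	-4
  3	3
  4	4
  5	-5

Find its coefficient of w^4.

L_0(w) = (w - 2)(w - 3)(w - 4)(w - 5) / [24] = (1/24)w^4 - (7/12)w^3 + (71/24)w^2 - (77/12)w + 5
L_1(w) = (w - 1)(w - 3)(w - 4)(w - 5) / [-6] = -(1/6)w^4 + (13/6)w^3 - (59/6)w^2 + (107/6)w - 10
L_2(w) = (w - 1)(w - 2)(w - 4)(w - 5) / [4] = (1/4)w^4 - 3w^3 + (49/4)w^2 - (39/2)w + 10
L_3(w) = (w - 1)(w - 2)(w - 3)(w - 5) / [-6] = -(1/6)w^4 + (11/6)w^3 - (41/6)w^2 + (61/6)w - 5
L_4(w) = (w - 1)(w - 2)(w - 3)(w - 4) / [24] = (1/24)w^4 - (5/12)w^3 + (35/24)w^2 - (25/12)w + 1
h(w) = (-1)·L_0 + (-4)·L_1 + 3·L_2 + 4·L_3 + (-5)·L_4
Only the coefficient of w^4 is needed; take it from each L_i and combine:
(-1)·(1/24) + (-4)·(-1/6) + 3·(1/4) + 4·(-1/6) + (-5)·(1/24) = 1/2

1/2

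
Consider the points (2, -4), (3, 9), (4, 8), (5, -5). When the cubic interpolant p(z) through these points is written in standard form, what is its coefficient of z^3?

1/3

Build the Lagrange basis polynomials:
L_0(z) = (z - 3)(z - 4)(z - 5) / [-6] = -(1/6)z^3 + 2z^2 - (47/6)z + 10
L_1(z) = (z - 2)(z - 4)(z - 5) / [2] = (1/2)z^3 - (11/2)z^2 + 19z - 20
L_2(z) = (z - 2)(z - 3)(z - 5) / [-2] = -(1/2)z^3 + 5z^2 - (31/2)z + 15
L_3(z) = (z - 2)(z - 3)(z - 4) / [6] = (1/6)z^3 - (3/2)z^2 + (13/3)z - 4
p(z) = (-4)·L_0 + 9·L_1 + 8·L_2 + (-5)·L_3
Only the coefficient of z^3 is needed; take it from each L_i and combine:
(-4)·(-1/6) + 9·(1/2) + 8·(-1/2) + (-5)·(1/6) = 1/3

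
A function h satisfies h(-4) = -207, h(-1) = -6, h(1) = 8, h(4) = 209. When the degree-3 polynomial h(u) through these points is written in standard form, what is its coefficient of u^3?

The leading coefficient equals the top divided difference h[-4,-1,1,4].
h[-4,-1] = (-6 - (-207)) / (-1 - (-4)) = 67
h[-1,1] = (8 - (-6)) / (1 - (-1)) = 7
h[1,4] = (209 - 8) / (4 - 1) = 67
h[-4,-1,1] = (7 - 67) / (1 - (-4)) = -12
h[-1,1,4] = (67 - 7) / (4 - (-1)) = 12
h[-4,-1,1,4] = (12 - (-12)) / (4 - (-4)) = 3

3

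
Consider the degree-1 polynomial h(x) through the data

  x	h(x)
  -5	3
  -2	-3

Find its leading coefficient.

L_0(x) = (x + 2) / [-3] = -(1/3)x - 2/3
L_1(x) = (x + 5) / [3] = (1/3)x + 5/3
h(x) = 3·L_0 + (-3)·L_1
Only the coefficient of x is needed; take it from each L_i and combine:
3·(-1/3) + (-3)·(1/3) = -2

-2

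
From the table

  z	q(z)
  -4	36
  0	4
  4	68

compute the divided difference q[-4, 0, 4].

q[-4,0] = (4 - 36) / (0 - (-4)) = -8
q[0,4] = (68 - 4) / (4 - 0) = 16
q[-4,0,4] = (16 - (-8)) / (4 - (-4)) = 3

3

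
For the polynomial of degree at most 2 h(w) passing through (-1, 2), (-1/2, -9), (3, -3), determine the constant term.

-477/28

Build the Lagrange basis polynomials:
L_0(w) = (w + 1/2)(w - 3) / [2] = (1/2)w^2 - (5/4)w - 3/4
L_1(w) = (w + 1)(w - 3) / [-7/4] = -(4/7)w^2 + (8/7)w + 12/7
L_2(w) = (w + 1)(w + 1/2) / [14] = (1/14)w^2 + (3/28)w + 1/28
h(w) = 2·L_0 + (-9)·L_1 + (-3)·L_2
Only the constant term is needed; take it from each L_i and combine:
2·(-3/4) + (-9)·(12/7) + (-3)·(1/28) = -477/28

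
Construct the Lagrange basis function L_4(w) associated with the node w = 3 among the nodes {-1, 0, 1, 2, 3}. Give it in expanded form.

L_4(w) = (1/24)w^4 - (1/12)w^3 - (1/24)w^2 + (1/12)w

L_4(w) = (w + 1)w(w - 1)(w - 2) / [(4)·(3)·(2)·(1)]
       = (w^4 - 2w^3 - w^2 + 2w) / (24)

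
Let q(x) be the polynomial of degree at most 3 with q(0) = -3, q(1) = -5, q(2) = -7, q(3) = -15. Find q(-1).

5

Evaluate each Lagrange basis at x = -1:
L_0(-1) = (-2)·(-3)·(-4)/[(-1)·(-2)·(-3)] = 4
L_1(-1) = (-1)·(-3)·(-4)/[(1)·(-1)·(-2)] = -6
L_2(-1) = (-1)·(-2)·(-4)/[(2)·(1)·(-1)] = 4
L_3(-1) = (-1)·(-2)·(-3)/[(3)·(2)·(1)] = -1
Sum: (-3)·(4) + (-5)·(-6) + (-7)·(4) + (-15)·(-1) = 5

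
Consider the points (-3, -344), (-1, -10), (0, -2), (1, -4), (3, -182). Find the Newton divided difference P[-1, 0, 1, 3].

P[-1,0] = (-2 - (-10)) / (0 - (-1)) = 8
P[0,1] = (-4 - (-2)) / (1 - 0) = -2
P[1,3] = (-182 - (-4)) / (3 - 1) = -89
P[-1,0,1] = (-2 - 8) / (1 - (-1)) = -5
P[0,1,3] = (-89 - (-2)) / (3 - 0) = -29
P[-1,0,1,3] = (-29 - (-5)) / (3 - (-1)) = -6

-6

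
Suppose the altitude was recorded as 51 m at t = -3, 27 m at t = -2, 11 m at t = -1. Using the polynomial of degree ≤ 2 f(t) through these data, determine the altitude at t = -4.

83

L_0(-4) = (-2)·(-3)/[(-1)·(-2)] = 3
L_1(-4) = (-1)·(-3)/[(1)·(-1)] = -3
L_2(-4) = (-1)·(-2)/[(2)·(1)] = 1
Sum: 51·(3) + 27·(-3) + 11·(1) = 83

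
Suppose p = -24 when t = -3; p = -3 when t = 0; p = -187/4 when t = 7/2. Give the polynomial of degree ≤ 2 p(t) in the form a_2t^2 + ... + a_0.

L_0(t) = t(t - 7/2) / [39/2] = (2/39)t^2 - (7/39)t
L_1(t) = (t + 3)(t - 7/2) / [-21/2] = -(2/21)t^2 + (1/21)t + 1
L_2(t) = (t + 3)t / [91/4] = (4/91)t^2 + (12/91)t
p(t) = (-24)·L_0 + (-3)·L_1 + (-187/4)·L_2
  (-24)·L_0(t) = -(16/13)t^2 + (56/13)t
  (-3)·L_1(t) = (2/7)t^2 - (1/7)t - 3
  (-187/4)·L_2(t) = -(187/91)t^2 - (561/91)t
Adding term by term: -3t^2 - 2t - 3

p(t) = -3t^2 - 2t - 3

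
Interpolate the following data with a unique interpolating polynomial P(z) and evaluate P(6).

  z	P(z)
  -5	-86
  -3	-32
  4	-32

-86

L_0(6) = (9)·(2)/[(-2)·(-9)] = 1
L_1(6) = (11)·(2)/[(2)·(-7)] = -11/7
L_2(6) = (11)·(9)/[(9)·(7)] = 11/7
Sum: (-86)·(1) + (-32)·(-11/7) + (-32)·(11/7) = -86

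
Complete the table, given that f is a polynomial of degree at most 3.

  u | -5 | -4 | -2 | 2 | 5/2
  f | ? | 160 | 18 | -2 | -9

The 4 known values determine f uniquely (degree ≤ 3).
Evaluate each Lagrange basis at u = -5:
L_0(-5) = (-3)·(-7)·(-15/2)/[(-2)·(-6)·(-13/2)] = 105/52
L_1(-5) = (-1)·(-7)·(-15/2)/[(2)·(-4)·(-9/2)] = -35/24
L_2(-5) = (-1)·(-3)·(-15/2)/[(6)·(4)·(-1/2)] = 15/8
L_3(-5) = (-1)·(-3)·(-7)/[(13/2)·(9/2)·(1/2)] = -56/39
Sum: 160·(105/52) + 18·(-35/24) + (-2)·(15/8) + (-9)·(-56/39) = 306

306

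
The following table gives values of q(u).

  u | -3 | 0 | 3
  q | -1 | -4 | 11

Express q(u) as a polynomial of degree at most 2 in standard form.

q(u) = u^2 + 2u - 4

Build the Lagrange basis polynomials:
L_0(u) = u(u - 3) / [18] = (1/18)u^2 - (1/6)u
L_1(u) = (u + 3)(u - 3) / [-9] = -(1/9)u^2 + 1
L_2(u) = (u + 3)u / [18] = (1/18)u^2 + (1/6)u
q(u) = (-1)·L_0 + (-4)·L_1 + 11·L_2
  (-1)·L_0(u) = -(1/18)u^2 + (1/6)u
  (-4)·L_1(u) = (4/9)u^2 - 4
  11·L_2(u) = (11/18)u^2 + (11/6)u
Adding term by term: u^2 + 2u - 4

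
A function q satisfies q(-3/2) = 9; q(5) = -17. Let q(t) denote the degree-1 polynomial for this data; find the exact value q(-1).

7

Evaluate each Lagrange basis at t = -1:
L_0(-1) = (-6)/[(-13/2)] = 12/13
L_1(-1) = (1/2)/[(13/2)] = 1/13
Sum: 9·(12/13) + (-17)·(1/13) = 7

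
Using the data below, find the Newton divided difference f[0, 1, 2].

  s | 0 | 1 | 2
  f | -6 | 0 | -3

-9/2

f[0,1] = (0 - (-6)) / (1 - 0) = 6
f[1,2] = (-3 - 0) / (2 - 1) = -3
f[0,1,2] = (-3 - 6) / (2 - 0) = -9/2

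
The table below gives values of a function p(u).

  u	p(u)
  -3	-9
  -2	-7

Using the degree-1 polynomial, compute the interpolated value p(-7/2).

Evaluate each Lagrange basis at u = -7/2:
L_0(-7/2) = (-3/2)/[(-1)] = 3/2
L_1(-7/2) = (-1/2)/[(1)] = -1/2
Sum: (-9)·(3/2) + (-7)·(-1/2) = -10

-10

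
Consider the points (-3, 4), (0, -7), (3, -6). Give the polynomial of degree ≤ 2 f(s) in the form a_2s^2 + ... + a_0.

f(s) = (2/3)s^2 - (5/3)s - 7

Build the Lagrange basis polynomials:
L_0(s) = s(s - 3) / [18] = (1/18)s^2 - (1/6)s
L_1(s) = (s + 3)(s - 3) / [-9] = -(1/9)s^2 + 1
L_2(s) = (s + 3)s / [18] = (1/18)s^2 + (1/6)s
f(s) = 4·L_0 + (-7)·L_1 + (-6)·L_2
  4·L_0(s) = (2/9)s^2 - (2/3)s
  (-7)·L_1(s) = (7/9)s^2 - 7
  (-6)·L_2(s) = -(1/3)s^2 - s
Adding term by term: (2/3)s^2 - (5/3)s - 7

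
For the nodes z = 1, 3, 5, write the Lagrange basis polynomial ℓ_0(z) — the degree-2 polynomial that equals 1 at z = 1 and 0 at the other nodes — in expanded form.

ℓ_0(z) = (1/8)z^2 - z + 15/8

ℓ_0(z) = (z - 3)(z - 5) / [(-2)·(-4)]
       = (z^2 - 8z + 15) / (8)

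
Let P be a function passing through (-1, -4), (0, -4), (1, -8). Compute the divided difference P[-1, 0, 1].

-2

P[-1,0] = (-4 - (-4)) / (0 - (-1)) = 0
P[0,1] = (-8 - (-4)) / (1 - 0) = -4
P[-1,0,1] = (-4 - 0) / (1 - (-1)) = -2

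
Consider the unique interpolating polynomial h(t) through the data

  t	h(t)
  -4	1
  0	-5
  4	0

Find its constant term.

L_0(t) = t(t - 4) / [32] = (1/32)t^2 - (1/8)t
L_1(t) = (t + 4)(t - 4) / [-16] = -(1/16)t^2 + 1
L_2(t) = (t + 4)t / [32] = (1/32)t^2 + (1/8)t
h(t) = 1·L_0 + (-5)·L_1 + 0·L_2
Only the constant term is needed; take it from each L_i and combine:
1·(0) + (-5)·(1) + 0·(0) = -5

-5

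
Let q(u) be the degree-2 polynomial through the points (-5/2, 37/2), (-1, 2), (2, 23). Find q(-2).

11

Evaluate each Lagrange basis at u = -2:
L_0(-2) = (-1)·(-4)/[(-3/2)·(-9/2)] = 16/27
L_1(-2) = (1/2)·(-4)/[(3/2)·(-3)] = 4/9
L_2(-2) = (1/2)·(-1)/[(9/2)·(3)] = -1/27
Sum: 37/2·(16/27) + 2·(4/9) + 23·(-1/27) = 11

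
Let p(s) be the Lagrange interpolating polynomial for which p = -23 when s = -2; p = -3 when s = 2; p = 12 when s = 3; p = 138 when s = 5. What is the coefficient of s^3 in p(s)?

2

The leading coefficient equals the top divided difference p[-2,2,3,5].
p[-2,2] = (-3 - (-23)) / (2 - (-2)) = 5
p[2,3] = (12 - (-3)) / (3 - 2) = 15
p[3,5] = (138 - 12) / (5 - 3) = 63
p[-2,2,3] = (15 - 5) / (3 - (-2)) = 2
p[2,3,5] = (63 - 15) / (5 - 2) = 16
p[-2,2,3,5] = (16 - 2) / (5 - (-2)) = 2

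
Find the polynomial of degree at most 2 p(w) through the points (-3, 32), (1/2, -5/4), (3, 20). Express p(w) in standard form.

Newton's divided differences:
p[-3,1/2] = (-5/4 - 32) / (1/2 - (-3)) = -19/2
p[1/2,3] = (20 - (-5/4)) / (3 - 1/2) = 17/2
p[-3,1/2,3] = (17/2 - (-19/2)) / (3 - (-3)) = 3
p(w) = 32 + (-19/2)·(w + 3) + 3·(w + 3)(w - 1/2)
Expanding: p(w) = 3w^2 - 2w - 1

p(w) = 3w^2 - 2w - 1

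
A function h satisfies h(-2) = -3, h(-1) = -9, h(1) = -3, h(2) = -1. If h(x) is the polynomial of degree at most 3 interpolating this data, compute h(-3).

L_0(-3) = (-2)·(-4)·(-5)/[(-1)·(-3)·(-4)] = 10/3
L_1(-3) = (-1)·(-4)·(-5)/[(1)·(-2)·(-3)] = -10/3
L_2(-3) = (-1)·(-2)·(-5)/[(3)·(2)·(-1)] = 5/3
L_3(-3) = (-1)·(-2)·(-4)/[(4)·(3)·(1)] = -2/3
Sum: (-3)·(10/3) + (-9)·(-10/3) + (-3)·(5/3) + (-1)·(-2/3) = 47/3

47/3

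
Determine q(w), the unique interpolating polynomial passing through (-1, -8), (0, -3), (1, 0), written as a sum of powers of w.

L_0(w) = w(w - 1) / [2] = (1/2)w^2 - (1/2)w
L_1(w) = (w + 1)(w - 1) / [-1] = -w^2 + 1
L_2(w) = (w + 1)w / [2] = (1/2)w^2 + (1/2)w
q(w) = (-8)·L_0 + (-3)·L_1 + 0·L_2
  (-8)·L_0(w) = -4w^2 + 4w
  (-3)·L_1(w) = 3w^2 - 3
  0·L_2(w) = 0
Adding term by term: -w^2 + 4w - 3

q(w) = -w^2 + 4w - 3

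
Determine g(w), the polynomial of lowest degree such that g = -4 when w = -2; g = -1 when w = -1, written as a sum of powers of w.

Build the Lagrange basis polynomials:
L_0(w) = (w + 1) / [-1] = -w - 1
L_1(w) = (w + 2) / [1] = w + 2
g(w) = (-4)·L_0 + (-1)·L_1
  (-4)·L_0(w) = 4w + 4
  (-1)·L_1(w) = -w - 2
Adding term by term: 3w + 2

g(w) = 3w + 2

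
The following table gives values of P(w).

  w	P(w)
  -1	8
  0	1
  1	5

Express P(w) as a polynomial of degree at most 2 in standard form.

L_0(w) = w(w - 1) / [2] = (1/2)w^2 - (1/2)w
L_1(w) = (w + 1)(w - 1) / [-1] = -w^2 + 1
L_2(w) = (w + 1)w / [2] = (1/2)w^2 + (1/2)w
P(w) = 8·L_0 + 1·L_1 + 5·L_2
  8·L_0(w) = 4w^2 - 4w
  1·L_1(w) = -w^2 + 1
  5·L_2(w) = (5/2)w^2 + (5/2)w
Adding term by term: (11/2)w^2 - (3/2)w + 1

P(w) = (11/2)w^2 - (3/2)w + 1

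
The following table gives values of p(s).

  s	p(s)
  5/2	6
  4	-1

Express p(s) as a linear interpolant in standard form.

p(s) = -(14/3)s + 53/3

Build the Lagrange basis polynomials:
L_0(s) = (s - 4) / [-3/2] = -(2/3)s + 8/3
L_1(s) = (s - 5/2) / [3/2] = (2/3)s - 5/3
p(s) = 6·L_0 + (-1)·L_1
  6·L_0(s) = -4s + 16
  (-1)·L_1(s) = -(2/3)s + 5/3
Adding term by term: -(14/3)s + 53/3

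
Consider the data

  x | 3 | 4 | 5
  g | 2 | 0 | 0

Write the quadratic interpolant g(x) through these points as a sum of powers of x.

g(x) = x^2 - 9x + 20

Build the Lagrange basis polynomials:
L_0(x) = (x - 4)(x - 5) / [2] = (1/2)x^2 - (9/2)x + 10
L_1(x) = (x - 3)(x - 5) / [-1] = -x^2 + 8x - 15
L_2(x) = (x - 3)(x - 4) / [2] = (1/2)x^2 - (7/2)x + 6
g(x) = 2·L_0 + 0·L_1 + 0·L_2
  2·L_0(x) = x^2 - 9x + 20
  0·L_1(x) = 0
  0·L_2(x) = 0
Adding term by term: x^2 - 9x + 20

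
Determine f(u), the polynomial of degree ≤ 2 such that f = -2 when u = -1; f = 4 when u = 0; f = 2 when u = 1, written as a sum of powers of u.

f(u) = -4u^2 + 2u + 4

Newton's divided differences:
f[-1,0] = (4 - (-2)) / (0 - (-1)) = 6
f[0,1] = (2 - 4) / (1 - 0) = -2
f[-1,0,1] = (-2 - 6) / (1 - (-1)) = -4
f(u) = -2 + 6·(u + 1) + (-4)·(u + 1)u
Expanding: f(u) = -4u^2 + 2u + 4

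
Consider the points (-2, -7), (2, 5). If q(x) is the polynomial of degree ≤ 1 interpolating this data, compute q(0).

Evaluate each Lagrange basis at x = 0:
L_0(0) = (-2)/[(-4)] = 1/2
L_1(0) = (2)/[(4)] = 1/2
Sum: (-7)·(1/2) + 5·(1/2) = -1

-1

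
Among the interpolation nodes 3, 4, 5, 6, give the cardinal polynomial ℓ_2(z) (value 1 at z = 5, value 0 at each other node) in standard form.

ℓ_2(z) = -(1/2)z^3 + (13/2)z^2 - 27z + 36

ℓ_2(z) = (z - 3)(z - 4)(z - 6) / [(2)·(1)·(-1)]
       = (z^3 - 13z^2 + 54z - 72) / (-2)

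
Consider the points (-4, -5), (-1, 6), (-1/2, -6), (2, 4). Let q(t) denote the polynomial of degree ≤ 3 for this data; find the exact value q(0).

L_0(0) = (1)·(1/2)·(-2)/[(-3)·(-7/2)·(-6)] = 1/63
L_1(0) = (4)·(1/2)·(-2)/[(3)·(-1/2)·(-3)] = -8/9
L_2(0) = (4)·(1)·(-2)/[(7/2)·(1/2)·(-5/2)] = 64/35
L_3(0) = (4)·(1)·(1/2)/[(6)·(3)·(5/2)] = 2/45
Sum: (-5)·(1/63) + 6·(-8/9) + (-6)·(64/35) + 4·(2/45) = -1021/63

-1021/63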